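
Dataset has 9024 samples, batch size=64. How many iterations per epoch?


Iterations per epoch = dataset_size / batch_size
= 9024 / 64
= 141

141


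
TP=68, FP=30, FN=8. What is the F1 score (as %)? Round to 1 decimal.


Precision = TP / (TP + FP) = 68 / 98 = 0.6939
Recall = TP / (TP + FN) = 68 / 76 = 0.8947
F1 = 2 * P * R / (P + R)
= 2 * 0.6939 * 0.8947 / (0.6939 + 0.8947)
= 1.2417 / 1.5886
= 0.7816
As percentage: 78.2%

78.2


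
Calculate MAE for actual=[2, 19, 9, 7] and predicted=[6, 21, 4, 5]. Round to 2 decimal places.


Absolute errors: [4, 2, 5, 2]
Sum of absolute errors = 13
MAE = 13 / 4 = 3.25

3.25


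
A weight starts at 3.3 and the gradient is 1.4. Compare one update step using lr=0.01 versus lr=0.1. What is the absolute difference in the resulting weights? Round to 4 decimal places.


With lr=0.01: w_new = 3.3 - 0.01 * 1.4 = 3.286
With lr=0.1: w_new = 3.3 - 0.1 * 1.4 = 3.16
Absolute difference = |3.286 - 3.16|
= 0.1260

0.1260


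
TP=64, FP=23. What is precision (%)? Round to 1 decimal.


Precision = TP / (TP + FP) * 100
= 64 / (64 + 23)
= 64 / 87
= 0.7356
= 73.6%

73.6


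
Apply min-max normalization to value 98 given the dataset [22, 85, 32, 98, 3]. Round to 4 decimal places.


Min = 3, Max = 98
Range = 98 - 3 = 95
Scaled = (x - min) / (max - min)
= (98 - 3) / 95
= 95 / 95
= 1.0000

1.0000


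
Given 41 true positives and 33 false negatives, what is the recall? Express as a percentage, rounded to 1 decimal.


Recall = TP / (TP + FN) * 100
= 41 / (41 + 33)
= 41 / 74
= 0.5541
= 55.4%

55.4


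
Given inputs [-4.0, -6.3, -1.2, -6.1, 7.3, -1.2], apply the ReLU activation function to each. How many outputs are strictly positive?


ReLU(x) = max(0, x) for each element:
ReLU(-4.0) = 0
ReLU(-6.3) = 0
ReLU(-1.2) = 0
ReLU(-6.1) = 0
ReLU(7.3) = 7.3
ReLU(-1.2) = 0
Active neurons (>0): 1

1


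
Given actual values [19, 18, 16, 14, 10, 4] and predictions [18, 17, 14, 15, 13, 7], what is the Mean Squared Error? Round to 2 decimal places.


Differences: [1, 1, 2, -1, -3, -3]
Squared errors: [1, 1, 4, 1, 9, 9]
Sum of squared errors = 25
MSE = 25 / 6 = 4.17

4.17


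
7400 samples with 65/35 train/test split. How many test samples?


Train samples = 7400 * 65% = 4810
Test samples = 7400 - 4810
= 2590

2590


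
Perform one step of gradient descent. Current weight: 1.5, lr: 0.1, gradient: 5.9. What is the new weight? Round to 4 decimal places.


w_new = w_old - lr * gradient
= 1.5 - 0.1 * 5.9
= 1.5 - (0.59)
= 0.9100

0.9100


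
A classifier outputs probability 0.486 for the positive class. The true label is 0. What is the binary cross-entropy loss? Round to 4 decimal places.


For y=0: Loss = -log(1-p)
= -log(1 - 0.486)
= -log(0.514)
= -(-0.6655)
= 0.6655

0.6655


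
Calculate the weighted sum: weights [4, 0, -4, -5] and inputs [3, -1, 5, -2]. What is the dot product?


Element-wise products:
4 * 3 = 12
0 * -1 = 0
-4 * 5 = -20
-5 * -2 = 10
Sum = 12 + 0 + -20 + 10
= 2

2


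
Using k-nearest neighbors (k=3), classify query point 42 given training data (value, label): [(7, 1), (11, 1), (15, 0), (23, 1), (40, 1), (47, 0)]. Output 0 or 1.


Distances from query 42:
Point 40 (class 1): distance = 2
Point 47 (class 0): distance = 5
Point 23 (class 1): distance = 19
K=3 nearest neighbors: classes = [1, 0, 1]
Votes for class 1: 2 / 3
Majority vote => class 1

1


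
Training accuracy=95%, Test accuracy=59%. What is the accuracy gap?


Gap = train_accuracy - test_accuracy
= 95 - 59
= 36%
This large gap strongly indicates overfitting.

36


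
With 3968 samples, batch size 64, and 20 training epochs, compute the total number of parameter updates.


Iterations per epoch = 3968 / 64 = 62
Total updates = iterations_per_epoch * epochs
= 62 * 20
= 1240

1240


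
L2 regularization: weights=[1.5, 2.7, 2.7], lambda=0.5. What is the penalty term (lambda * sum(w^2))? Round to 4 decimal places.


Squaring each weight:
1.5^2 = 2.25
2.7^2 = 7.29
2.7^2 = 7.29
Sum of squares = 16.83
Penalty = 0.5 * 16.83 = 8.4150

8.4150


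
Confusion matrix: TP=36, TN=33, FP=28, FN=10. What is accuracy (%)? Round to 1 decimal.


Accuracy = (TP + TN) / (TP + TN + FP + FN) * 100
= (36 + 33) / (36 + 33 + 28 + 10)
= 69 / 107
= 0.6449
= 64.5%

64.5


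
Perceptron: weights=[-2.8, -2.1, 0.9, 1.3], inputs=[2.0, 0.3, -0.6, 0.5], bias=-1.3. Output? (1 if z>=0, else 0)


z = w . x + b
= -2.8*2.0 + -2.1*0.3 + 0.9*-0.6 + 1.3*0.5 + -1.3
= -5.6 + -0.63 + -0.54 + 0.65 + -1.3
= -6.12 + -1.3
= -7.42
Since z = -7.42 < 0, output = 0

0


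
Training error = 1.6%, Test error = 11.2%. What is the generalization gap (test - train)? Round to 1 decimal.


Generalization gap = test_error - train_error
= 11.2 - 1.6
= 9.6%
A moderate gap.

9.6


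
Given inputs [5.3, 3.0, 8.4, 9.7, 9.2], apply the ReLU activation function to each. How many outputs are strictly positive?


ReLU(x) = max(0, x) for each element:
ReLU(5.3) = 5.3
ReLU(3.0) = 3.0
ReLU(8.4) = 8.4
ReLU(9.7) = 9.7
ReLU(9.2) = 9.2
Active neurons (>0): 5

5


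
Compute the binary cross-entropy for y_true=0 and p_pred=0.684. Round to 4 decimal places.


For y=0: Loss = -log(1-p)
= -log(1 - 0.684)
= -log(0.316)
= -(-1.152)
= 1.1520

1.1520


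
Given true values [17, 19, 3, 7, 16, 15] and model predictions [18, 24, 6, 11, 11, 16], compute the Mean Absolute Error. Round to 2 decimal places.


Absolute errors: [1, 5, 3, 4, 5, 1]
Sum of absolute errors = 19
MAE = 19 / 6 = 3.17

3.17


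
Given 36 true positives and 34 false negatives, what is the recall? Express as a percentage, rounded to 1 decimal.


Recall = TP / (TP + FN) * 100
= 36 / (36 + 34)
= 36 / 70
= 0.5143
= 51.4%

51.4


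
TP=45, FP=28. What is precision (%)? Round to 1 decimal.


Precision = TP / (TP + FP) * 100
= 45 / (45 + 28)
= 45 / 73
= 0.6164
= 61.6%

61.6


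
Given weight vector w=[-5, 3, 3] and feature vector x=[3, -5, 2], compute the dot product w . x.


Element-wise products:
-5 * 3 = -15
3 * -5 = -15
3 * 2 = 6
Sum = -15 + -15 + 6
= -24

-24


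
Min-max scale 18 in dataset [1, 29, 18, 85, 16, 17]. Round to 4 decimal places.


Min = 1, Max = 85
Range = 85 - 1 = 84
Scaled = (x - min) / (max - min)
= (18 - 1) / 84
= 17 / 84
= 0.2024

0.2024


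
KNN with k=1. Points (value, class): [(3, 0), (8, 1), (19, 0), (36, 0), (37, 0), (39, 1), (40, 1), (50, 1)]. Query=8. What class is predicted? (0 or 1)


Distances from query 8:
Point 8 (class 1): distance = 0
K=1 nearest neighbors: classes = [1]
Votes for class 1: 1 / 1
Majority vote => class 1

1


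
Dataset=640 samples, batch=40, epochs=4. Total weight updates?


Iterations per epoch = 640 / 40 = 16
Total updates = iterations_per_epoch * epochs
= 16 * 4
= 64

64


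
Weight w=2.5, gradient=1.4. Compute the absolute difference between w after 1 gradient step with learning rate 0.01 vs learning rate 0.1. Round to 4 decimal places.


With lr=0.01: w_new = 2.5 - 0.01 * 1.4 = 2.486
With lr=0.1: w_new = 2.5 - 0.1 * 1.4 = 2.36
Absolute difference = |2.486 - 2.36|
= 0.1260

0.1260


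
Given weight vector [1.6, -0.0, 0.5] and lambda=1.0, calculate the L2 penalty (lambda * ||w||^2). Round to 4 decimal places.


Squaring each weight:
1.6^2 = 2.56
(-0.0)^2 = 0.0
0.5^2 = 0.25
Sum of squares = 2.81
Penalty = 1.0 * 2.81 = 2.8100

2.8100


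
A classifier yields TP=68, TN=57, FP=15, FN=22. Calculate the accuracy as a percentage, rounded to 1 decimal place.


Accuracy = (TP + TN) / (TP + TN + FP + FN) * 100
= (68 + 57) / (68 + 57 + 15 + 22)
= 125 / 162
= 0.7716
= 77.2%

77.2


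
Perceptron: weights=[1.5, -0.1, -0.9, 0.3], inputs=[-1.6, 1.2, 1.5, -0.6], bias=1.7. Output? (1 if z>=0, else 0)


z = w . x + b
= 1.5*-1.6 + -0.1*1.2 + -0.9*1.5 + 0.3*-0.6 + 1.7
= -2.4 + -0.12 + -1.35 + -0.18 + 1.7
= -4.05 + 1.7
= -2.35
Since z = -2.35 < 0, output = 0

0


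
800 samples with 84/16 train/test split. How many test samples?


Train samples = 800 * 84% = 672
Test samples = 800 - 672
= 128

128


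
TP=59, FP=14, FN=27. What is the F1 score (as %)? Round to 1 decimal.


Precision = TP / (TP + FP) = 59 / 73 = 0.8082
Recall = TP / (TP + FN) = 59 / 86 = 0.686
F1 = 2 * P * R / (P + R)
= 2 * 0.8082 * 0.686 / (0.8082 + 0.686)
= 1.109 / 1.4943
= 0.7421
As percentage: 74.2%

74.2


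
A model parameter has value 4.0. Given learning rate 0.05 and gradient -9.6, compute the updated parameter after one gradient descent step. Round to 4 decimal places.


w_new = w_old - lr * gradient
= 4.0 - 0.05 * -9.6
= 4.0 - (-0.48)
= 4.4800

4.4800


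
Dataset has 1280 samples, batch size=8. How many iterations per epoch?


Iterations per epoch = dataset_size / batch_size
= 1280 / 8
= 160

160


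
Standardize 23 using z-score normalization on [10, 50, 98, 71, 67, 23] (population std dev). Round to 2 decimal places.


Mean = (10 + 50 + 98 + 71 + 67 + 23) / 6 = 53.1667
Variance = sum((x_i - mean)^2) / n = 883.8056
Std = sqrt(883.8056) = 29.7289
Z = (x - mean) / std
= (23 - 53.1667) / 29.7289
= -30.1667 / 29.7289
= -1.01

-1.01


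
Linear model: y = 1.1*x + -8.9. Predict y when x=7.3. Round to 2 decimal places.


y = 1.1 * 7.3 + (-8.9)
= 8.03 + (-8.9)
= -0.87

-0.87


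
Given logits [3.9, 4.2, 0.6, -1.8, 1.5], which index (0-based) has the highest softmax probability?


Softmax is a monotonic transformation, so it preserves the argmax.
We need to find the index of the maximum logit.
Index 0: 3.9
Index 1: 4.2
Index 2: 0.6
Index 3: -1.8
Index 4: 1.5
Maximum logit = 4.2 at index 1

1


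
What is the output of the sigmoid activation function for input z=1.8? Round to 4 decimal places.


sigmoid(z) = 1 / (1 + exp(-z))
exp(-(1.8)) = exp(-1.8) = 0.1653
1 + 0.1653 = 1.1653
1 / 1.1653 = 0.8581

0.8581


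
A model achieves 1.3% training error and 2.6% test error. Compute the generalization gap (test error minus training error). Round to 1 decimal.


Generalization gap = test_error - train_error
= 2.6 - 1.3
= 1.3%
A small gap suggests good generalization.

1.3


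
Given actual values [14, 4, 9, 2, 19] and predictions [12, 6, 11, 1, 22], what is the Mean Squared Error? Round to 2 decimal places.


Differences: [2, -2, -2, 1, -3]
Squared errors: [4, 4, 4, 1, 9]
Sum of squared errors = 22
MSE = 22 / 5 = 4.40

4.40


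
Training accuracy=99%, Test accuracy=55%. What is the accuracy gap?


Gap = train_accuracy - test_accuracy
= 99 - 55
= 44%
This large gap strongly indicates overfitting.

44


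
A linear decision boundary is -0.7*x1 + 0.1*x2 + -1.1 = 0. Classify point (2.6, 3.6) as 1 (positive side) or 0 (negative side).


Compute -0.7 * 2.6 + 0.1 * 3.6 + -1.1
= -1.82 + 0.36 + -1.1
= -2.56
Since -2.56 < 0, the point is on the negative side.

0


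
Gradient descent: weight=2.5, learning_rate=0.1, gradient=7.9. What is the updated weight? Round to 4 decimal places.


w_new = w_old - lr * gradient
= 2.5 - 0.1 * 7.9
= 2.5 - (0.79)
= 1.7100

1.7100


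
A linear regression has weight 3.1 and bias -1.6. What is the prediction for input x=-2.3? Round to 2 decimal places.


y = 3.1 * -2.3 + (-1.6)
= -7.13 + (-1.6)
= -8.73

-8.73


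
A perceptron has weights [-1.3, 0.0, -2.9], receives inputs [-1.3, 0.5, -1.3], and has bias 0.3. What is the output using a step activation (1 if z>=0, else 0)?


z = w . x + b
= -1.3*-1.3 + 0.0*0.5 + -2.9*-1.3 + 0.3
= 1.69 + 0.0 + 3.77 + 0.3
= 5.46 + 0.3
= 5.76
Since z = 5.76 >= 0, output = 1

1


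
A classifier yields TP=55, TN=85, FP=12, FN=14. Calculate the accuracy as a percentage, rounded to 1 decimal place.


Accuracy = (TP + TN) / (TP + TN + FP + FN) * 100
= (55 + 85) / (55 + 85 + 12 + 14)
= 140 / 166
= 0.8434
= 84.3%

84.3


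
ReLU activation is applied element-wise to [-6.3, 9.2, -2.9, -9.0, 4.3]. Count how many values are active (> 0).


ReLU(x) = max(0, x) for each element:
ReLU(-6.3) = 0
ReLU(9.2) = 9.2
ReLU(-2.9) = 0
ReLU(-9.0) = 0
ReLU(4.3) = 4.3
Active neurons (>0): 2

2


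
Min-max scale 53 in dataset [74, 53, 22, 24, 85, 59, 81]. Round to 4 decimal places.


Min = 22, Max = 85
Range = 85 - 22 = 63
Scaled = (x - min) / (max - min)
= (53 - 22) / 63
= 31 / 63
= 0.4921

0.4921


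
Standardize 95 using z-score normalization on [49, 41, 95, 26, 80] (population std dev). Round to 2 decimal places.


Mean = (49 + 41 + 95 + 26 + 80) / 5 = 58.2
Variance = sum((x_i - mean)^2) / n = 649.36
Std = sqrt(649.36) = 25.4825
Z = (x - mean) / std
= (95 - 58.2) / 25.4825
= 36.8 / 25.4825
= 1.44

1.44


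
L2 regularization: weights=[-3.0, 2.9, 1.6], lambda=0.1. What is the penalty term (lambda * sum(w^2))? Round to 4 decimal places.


Squaring each weight:
(-3.0)^2 = 9.0
2.9^2 = 8.41
1.6^2 = 2.56
Sum of squares = 19.97
Penalty = 0.1 * 19.97 = 1.9970

1.9970


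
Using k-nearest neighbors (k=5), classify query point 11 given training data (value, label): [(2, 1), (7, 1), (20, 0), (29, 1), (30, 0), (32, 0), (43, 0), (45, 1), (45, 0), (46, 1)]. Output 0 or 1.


Distances from query 11:
Point 7 (class 1): distance = 4
Point 20 (class 0): distance = 9
Point 2 (class 1): distance = 9
Point 29 (class 1): distance = 18
Point 30 (class 0): distance = 19
K=5 nearest neighbors: classes = [1, 0, 1, 1, 0]
Votes for class 1: 3 / 5
Majority vote => class 1

1


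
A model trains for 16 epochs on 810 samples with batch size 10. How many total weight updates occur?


Iterations per epoch = 810 / 10 = 81
Total updates = iterations_per_epoch * epochs
= 81 * 16
= 1296

1296


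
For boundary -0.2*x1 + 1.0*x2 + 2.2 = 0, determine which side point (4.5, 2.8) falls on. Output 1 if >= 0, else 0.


Compute -0.2 * 4.5 + 1.0 * 2.8 + 2.2
= -0.9 + 2.8 + 2.2
= 4.1
Since 4.1 >= 0, the point is on the positive side.

1


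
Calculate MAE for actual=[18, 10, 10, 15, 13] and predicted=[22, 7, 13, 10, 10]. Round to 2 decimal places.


Absolute errors: [4, 3, 3, 5, 3]
Sum of absolute errors = 18
MAE = 18 / 5 = 3.60

3.60


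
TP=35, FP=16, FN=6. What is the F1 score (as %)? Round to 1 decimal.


Precision = TP / (TP + FP) = 35 / 51 = 0.6863
Recall = TP / (TP + FN) = 35 / 41 = 0.8537
F1 = 2 * P * R / (P + R)
= 2 * 0.6863 * 0.8537 / (0.6863 + 0.8537)
= 1.1717 / 1.5399
= 0.7609
As percentage: 76.1%

76.1


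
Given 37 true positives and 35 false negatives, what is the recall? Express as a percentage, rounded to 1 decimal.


Recall = TP / (TP + FN) * 100
= 37 / (37 + 35)
= 37 / 72
= 0.5139
= 51.4%

51.4


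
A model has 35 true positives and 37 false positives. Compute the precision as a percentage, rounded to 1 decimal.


Precision = TP / (TP + FP) * 100
= 35 / (35 + 37)
= 35 / 72
= 0.4861
= 48.6%

48.6


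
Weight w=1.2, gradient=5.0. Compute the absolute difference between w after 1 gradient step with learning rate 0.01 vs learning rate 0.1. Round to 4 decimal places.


With lr=0.01: w_new = 1.2 - 0.01 * 5.0 = 1.15
With lr=0.1: w_new = 1.2 - 0.1 * 5.0 = 0.7
Absolute difference = |1.15 - 0.7|
= 0.4500

0.4500


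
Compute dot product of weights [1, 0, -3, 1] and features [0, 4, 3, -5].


Element-wise products:
1 * 0 = 0
0 * 4 = 0
-3 * 3 = -9
1 * -5 = -5
Sum = 0 + 0 + -9 + -5
= -14

-14


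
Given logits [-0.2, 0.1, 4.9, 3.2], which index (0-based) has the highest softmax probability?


Softmax is a monotonic transformation, so it preserves the argmax.
We need to find the index of the maximum logit.
Index 0: -0.2
Index 1: 0.1
Index 2: 4.9
Index 3: 3.2
Maximum logit = 4.9 at index 2

2


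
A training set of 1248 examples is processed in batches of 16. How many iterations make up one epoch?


Iterations per epoch = dataset_size / batch_size
= 1248 / 16
= 78

78


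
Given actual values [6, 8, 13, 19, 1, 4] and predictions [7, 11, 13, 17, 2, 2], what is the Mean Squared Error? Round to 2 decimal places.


Differences: [-1, -3, 0, 2, -1, 2]
Squared errors: [1, 9, 0, 4, 1, 4]
Sum of squared errors = 19
MSE = 19 / 6 = 3.17

3.17


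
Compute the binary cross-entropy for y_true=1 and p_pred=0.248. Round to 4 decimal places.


For y=1: Loss = -log(p)
= -log(0.248)
= -(-1.3943)
= 1.3943

1.3943


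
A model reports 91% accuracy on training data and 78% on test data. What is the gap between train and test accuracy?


Gap = train_accuracy - test_accuracy
= 91 - 78
= 13%
This gap suggests the model is overfitting.

13


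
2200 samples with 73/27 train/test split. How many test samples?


Train samples = 2200 * 73% = 1606
Test samples = 2200 - 1606
= 594

594


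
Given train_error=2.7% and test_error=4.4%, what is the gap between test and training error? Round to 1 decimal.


Generalization gap = test_error - train_error
= 4.4 - 2.7
= 1.7%
A small gap suggests good generalization.

1.7


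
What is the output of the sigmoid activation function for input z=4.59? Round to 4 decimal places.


sigmoid(z) = 1 / (1 + exp(-z))
exp(-(4.59)) = exp(-4.59) = 0.0102
1 + 0.0102 = 1.0102
1 / 1.0102 = 0.9899

0.9899


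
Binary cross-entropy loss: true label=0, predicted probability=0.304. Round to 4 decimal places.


For y=0: Loss = -log(1-p)
= -log(1 - 0.304)
= -log(0.696)
= -(-0.3624)
= 0.3624

0.3624


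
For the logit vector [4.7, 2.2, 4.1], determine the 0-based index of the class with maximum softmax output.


Softmax is a monotonic transformation, so it preserves the argmax.
We need to find the index of the maximum logit.
Index 0: 4.7
Index 1: 2.2
Index 2: 4.1
Maximum logit = 4.7 at index 0

0


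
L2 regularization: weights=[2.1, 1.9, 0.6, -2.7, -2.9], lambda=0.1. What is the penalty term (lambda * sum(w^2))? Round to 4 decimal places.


Squaring each weight:
2.1^2 = 4.41
1.9^2 = 3.61
0.6^2 = 0.36
(-2.7)^2 = 7.29
(-2.9)^2 = 8.41
Sum of squares = 24.08
Penalty = 0.1 * 24.08 = 2.4080

2.4080


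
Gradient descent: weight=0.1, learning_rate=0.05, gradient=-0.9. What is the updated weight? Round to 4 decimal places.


w_new = w_old - lr * gradient
= 0.1 - 0.05 * -0.9
= 0.1 - (-0.045)
= 0.1450

0.1450


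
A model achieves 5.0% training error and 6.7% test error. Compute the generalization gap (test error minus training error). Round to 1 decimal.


Generalization gap = test_error - train_error
= 6.7 - 5.0
= 1.7%
A small gap suggests good generalization.

1.7


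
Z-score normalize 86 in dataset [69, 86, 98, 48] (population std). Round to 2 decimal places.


Mean = (69 + 86 + 98 + 48) / 4 = 75.25
Variance = sum((x_i - mean)^2) / n = 353.6875
Std = sqrt(353.6875) = 18.8066
Z = (x - mean) / std
= (86 - 75.25) / 18.8066
= 10.75 / 18.8066
= 0.57

0.57


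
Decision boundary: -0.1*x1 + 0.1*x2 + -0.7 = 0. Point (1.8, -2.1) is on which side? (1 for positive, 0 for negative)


Compute -0.1 * 1.8 + 0.1 * -2.1 + -0.7
= -0.18 + -0.21 + -0.7
= -1.09
Since -1.09 < 0, the point is on the negative side.

0


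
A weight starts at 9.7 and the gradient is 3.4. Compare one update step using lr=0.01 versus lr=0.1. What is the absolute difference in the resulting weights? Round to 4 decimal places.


With lr=0.01: w_new = 9.7 - 0.01 * 3.4 = 9.666
With lr=0.1: w_new = 9.7 - 0.1 * 3.4 = 9.36
Absolute difference = |9.666 - 9.36|
= 0.3060

0.3060


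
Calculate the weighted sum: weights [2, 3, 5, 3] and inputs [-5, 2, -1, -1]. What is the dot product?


Element-wise products:
2 * -5 = -10
3 * 2 = 6
5 * -1 = -5
3 * -1 = -3
Sum = -10 + 6 + -5 + -3
= -12

-12


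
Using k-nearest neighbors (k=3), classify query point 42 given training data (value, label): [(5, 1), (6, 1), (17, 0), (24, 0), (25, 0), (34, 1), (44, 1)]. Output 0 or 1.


Distances from query 42:
Point 44 (class 1): distance = 2
Point 34 (class 1): distance = 8
Point 25 (class 0): distance = 17
K=3 nearest neighbors: classes = [1, 1, 0]
Votes for class 1: 2 / 3
Majority vote => class 1

1


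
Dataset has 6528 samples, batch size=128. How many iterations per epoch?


Iterations per epoch = dataset_size / batch_size
= 6528 / 128
= 51

51


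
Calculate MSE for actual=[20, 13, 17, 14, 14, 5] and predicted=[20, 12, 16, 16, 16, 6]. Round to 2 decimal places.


Differences: [0, 1, 1, -2, -2, -1]
Squared errors: [0, 1, 1, 4, 4, 1]
Sum of squared errors = 11
MSE = 11 / 6 = 1.83

1.83


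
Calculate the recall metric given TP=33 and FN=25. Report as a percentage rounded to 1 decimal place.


Recall = TP / (TP + FN) * 100
= 33 / (33 + 25)
= 33 / 58
= 0.569
= 56.9%

56.9


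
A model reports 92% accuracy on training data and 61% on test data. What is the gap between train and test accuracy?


Gap = train_accuracy - test_accuracy
= 92 - 61
= 31%
This large gap strongly indicates overfitting.

31


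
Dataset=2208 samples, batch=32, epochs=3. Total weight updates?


Iterations per epoch = 2208 / 32 = 69
Total updates = iterations_per_epoch * epochs
= 69 * 3
= 207

207


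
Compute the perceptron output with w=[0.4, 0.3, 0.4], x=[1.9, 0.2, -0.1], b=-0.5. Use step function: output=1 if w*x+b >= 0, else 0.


z = w . x + b
= 0.4*1.9 + 0.3*0.2 + 0.4*-0.1 + -0.5
= 0.76 + 0.06 + -0.04 + -0.5
= 0.78 + -0.5
= 0.28
Since z = 0.28 >= 0, output = 1

1


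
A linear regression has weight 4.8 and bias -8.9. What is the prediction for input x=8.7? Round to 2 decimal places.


y = 4.8 * 8.7 + (-8.9)
= 41.76 + (-8.9)
= 32.86

32.86


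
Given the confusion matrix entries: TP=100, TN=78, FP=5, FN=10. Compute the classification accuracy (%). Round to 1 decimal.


Accuracy = (TP + TN) / (TP + TN + FP + FN) * 100
= (100 + 78) / (100 + 78 + 5 + 10)
= 178 / 193
= 0.9223
= 92.2%

92.2


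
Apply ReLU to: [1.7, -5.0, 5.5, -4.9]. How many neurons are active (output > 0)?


ReLU(x) = max(0, x) for each element:
ReLU(1.7) = 1.7
ReLU(-5.0) = 0
ReLU(5.5) = 5.5
ReLU(-4.9) = 0
Active neurons (>0): 2

2


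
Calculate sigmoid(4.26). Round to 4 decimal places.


sigmoid(z) = 1 / (1 + exp(-z))
exp(-(4.26)) = exp(-4.26) = 0.0141
1 + 0.0141 = 1.0141
1 / 1.0141 = 0.9861

0.9861


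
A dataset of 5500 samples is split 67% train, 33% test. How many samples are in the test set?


Train samples = 5500 * 67% = 3685
Test samples = 5500 - 3685
= 1815

1815


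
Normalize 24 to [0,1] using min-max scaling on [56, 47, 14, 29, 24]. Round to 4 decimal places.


Min = 14, Max = 56
Range = 56 - 14 = 42
Scaled = (x - min) / (max - min)
= (24 - 14) / 42
= 10 / 42
= 0.2381

0.2381


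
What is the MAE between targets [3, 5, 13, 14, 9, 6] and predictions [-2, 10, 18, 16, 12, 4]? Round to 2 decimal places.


Absolute errors: [5, 5, 5, 2, 3, 2]
Sum of absolute errors = 22
MAE = 22 / 6 = 3.67

3.67


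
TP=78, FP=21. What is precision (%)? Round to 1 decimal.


Precision = TP / (TP + FP) * 100
= 78 / (78 + 21)
= 78 / 99
= 0.7879
= 78.8%

78.8


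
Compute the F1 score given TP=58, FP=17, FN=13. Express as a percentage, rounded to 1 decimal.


Precision = TP / (TP + FP) = 58 / 75 = 0.7733
Recall = TP / (TP + FN) = 58 / 71 = 0.8169
F1 = 2 * P * R / (P + R)
= 2 * 0.7733 * 0.8169 / (0.7733 + 0.8169)
= 1.2635 / 1.5902
= 0.7945
As percentage: 79.5%

79.5


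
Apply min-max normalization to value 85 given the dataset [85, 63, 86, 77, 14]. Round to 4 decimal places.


Min = 14, Max = 86
Range = 86 - 14 = 72
Scaled = (x - min) / (max - min)
= (85 - 14) / 72
= 71 / 72
= 0.9861

0.9861


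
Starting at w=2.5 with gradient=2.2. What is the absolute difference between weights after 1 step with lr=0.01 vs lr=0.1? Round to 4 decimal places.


With lr=0.01: w_new = 2.5 - 0.01 * 2.2 = 2.478
With lr=0.1: w_new = 2.5 - 0.1 * 2.2 = 2.28
Absolute difference = |2.478 - 2.28|
= 0.1980

0.1980


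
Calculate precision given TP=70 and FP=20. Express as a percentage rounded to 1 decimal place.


Precision = TP / (TP + FP) * 100
= 70 / (70 + 20)
= 70 / 90
= 0.7778
= 77.8%

77.8


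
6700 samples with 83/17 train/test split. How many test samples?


Train samples = 6700 * 83% = 5561
Test samples = 6700 - 5561
= 1139

1139


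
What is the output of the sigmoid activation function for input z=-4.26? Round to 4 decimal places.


sigmoid(z) = 1 / (1 + exp(-z))
exp(-(-4.26)) = exp(4.26) = 70.81
1 + 70.81 = 71.81
1 / 71.81 = 0.0139

0.0139


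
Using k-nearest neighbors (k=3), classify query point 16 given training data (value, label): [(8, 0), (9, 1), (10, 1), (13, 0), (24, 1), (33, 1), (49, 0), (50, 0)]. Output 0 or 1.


Distances from query 16:
Point 13 (class 0): distance = 3
Point 10 (class 1): distance = 6
Point 9 (class 1): distance = 7
K=3 nearest neighbors: classes = [0, 1, 1]
Votes for class 1: 2 / 3
Majority vote => class 1

1


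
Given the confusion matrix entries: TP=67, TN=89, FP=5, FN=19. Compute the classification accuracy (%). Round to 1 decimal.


Accuracy = (TP + TN) / (TP + TN + FP + FN) * 100
= (67 + 89) / (67 + 89 + 5 + 19)
= 156 / 180
= 0.8667
= 86.7%

86.7


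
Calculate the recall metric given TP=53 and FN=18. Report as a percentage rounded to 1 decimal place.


Recall = TP / (TP + FN) * 100
= 53 / (53 + 18)
= 53 / 71
= 0.7465
= 74.6%

74.6


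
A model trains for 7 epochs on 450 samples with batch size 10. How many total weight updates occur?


Iterations per epoch = 450 / 10 = 45
Total updates = iterations_per_epoch * epochs
= 45 * 7
= 315

315


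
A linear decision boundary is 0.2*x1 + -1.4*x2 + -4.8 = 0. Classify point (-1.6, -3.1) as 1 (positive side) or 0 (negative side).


Compute 0.2 * -1.6 + -1.4 * -3.1 + -4.8
= -0.32 + 4.34 + -4.8
= -0.78
Since -0.78 < 0, the point is on the negative side.

0


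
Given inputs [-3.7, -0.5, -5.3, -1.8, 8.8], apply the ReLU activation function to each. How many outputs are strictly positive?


ReLU(x) = max(0, x) for each element:
ReLU(-3.7) = 0
ReLU(-0.5) = 0
ReLU(-5.3) = 0
ReLU(-1.8) = 0
ReLU(8.8) = 8.8
Active neurons (>0): 1

1


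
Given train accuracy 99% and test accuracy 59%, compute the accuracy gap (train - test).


Gap = train_accuracy - test_accuracy
= 99 - 59
= 40%
This large gap strongly indicates overfitting.

40


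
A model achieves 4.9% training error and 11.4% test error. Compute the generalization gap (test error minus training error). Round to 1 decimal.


Generalization gap = test_error - train_error
= 11.4 - 4.9
= 6.5%
A moderate gap.

6.5


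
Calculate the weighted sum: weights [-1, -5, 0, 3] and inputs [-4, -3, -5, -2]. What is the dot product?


Element-wise products:
-1 * -4 = 4
-5 * -3 = 15
0 * -5 = 0
3 * -2 = -6
Sum = 4 + 15 + 0 + -6
= 13

13


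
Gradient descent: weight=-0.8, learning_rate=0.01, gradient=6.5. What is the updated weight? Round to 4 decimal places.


w_new = w_old - lr * gradient
= -0.8 - 0.01 * 6.5
= -0.8 - (0.065)
= -0.8650

-0.8650


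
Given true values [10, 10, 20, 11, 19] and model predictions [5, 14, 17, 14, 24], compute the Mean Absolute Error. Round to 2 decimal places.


Absolute errors: [5, 4, 3, 3, 5]
Sum of absolute errors = 20
MAE = 20 / 5 = 4.00

4.00


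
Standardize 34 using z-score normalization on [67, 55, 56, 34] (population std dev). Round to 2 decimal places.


Mean = (67 + 55 + 56 + 34) / 4 = 53.0
Variance = sum((x_i - mean)^2) / n = 142.5
Std = sqrt(142.5) = 11.9373
Z = (x - mean) / std
= (34 - 53.0) / 11.9373
= -19.0 / 11.9373
= -1.59

-1.59


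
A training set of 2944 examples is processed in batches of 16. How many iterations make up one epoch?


Iterations per epoch = dataset_size / batch_size
= 2944 / 16
= 184

184


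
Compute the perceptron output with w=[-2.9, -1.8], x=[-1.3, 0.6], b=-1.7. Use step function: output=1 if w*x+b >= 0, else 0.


z = w . x + b
= -2.9*-1.3 + -1.8*0.6 + -1.7
= 3.77 + -1.08 + -1.7
= 2.69 + -1.7
= 0.99
Since z = 0.99 >= 0, output = 1

1


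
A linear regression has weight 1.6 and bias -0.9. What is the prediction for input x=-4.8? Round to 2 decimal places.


y = 1.6 * -4.8 + (-0.9)
= -7.68 + (-0.9)
= -8.58

-8.58


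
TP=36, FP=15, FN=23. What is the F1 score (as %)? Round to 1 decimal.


Precision = TP / (TP + FP) = 36 / 51 = 0.7059
Recall = TP / (TP + FN) = 36 / 59 = 0.6102
F1 = 2 * P * R / (P + R)
= 2 * 0.7059 * 0.6102 / (0.7059 + 0.6102)
= 0.8614 / 1.3161
= 0.6545
As percentage: 65.5%

65.5


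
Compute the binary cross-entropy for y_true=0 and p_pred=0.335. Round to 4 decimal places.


For y=0: Loss = -log(1-p)
= -log(1 - 0.335)
= -log(0.665)
= -(-0.408)
= 0.4080

0.4080


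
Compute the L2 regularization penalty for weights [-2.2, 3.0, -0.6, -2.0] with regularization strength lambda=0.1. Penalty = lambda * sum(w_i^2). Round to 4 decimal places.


Squaring each weight:
(-2.2)^2 = 4.84
3.0^2 = 9.0
(-0.6)^2 = 0.36
(-2.0)^2 = 4.0
Sum of squares = 18.2
Penalty = 0.1 * 18.2 = 1.8200

1.8200


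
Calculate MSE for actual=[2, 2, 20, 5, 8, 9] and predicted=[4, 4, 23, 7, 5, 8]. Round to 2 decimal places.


Differences: [-2, -2, -3, -2, 3, 1]
Squared errors: [4, 4, 9, 4, 9, 1]
Sum of squared errors = 31
MSE = 31 / 6 = 5.17

5.17


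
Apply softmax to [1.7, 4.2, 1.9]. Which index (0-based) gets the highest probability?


Softmax is a monotonic transformation, so it preserves the argmax.
We need to find the index of the maximum logit.
Index 0: 1.7
Index 1: 4.2
Index 2: 1.9
Maximum logit = 4.2 at index 1

1


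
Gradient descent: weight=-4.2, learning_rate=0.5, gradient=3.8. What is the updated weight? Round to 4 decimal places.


w_new = w_old - lr * gradient
= -4.2 - 0.5 * 3.8
= -4.2 - (1.9)
= -6.1000

-6.1000


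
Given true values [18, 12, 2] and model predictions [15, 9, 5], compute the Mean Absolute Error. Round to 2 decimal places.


Absolute errors: [3, 3, 3]
Sum of absolute errors = 9
MAE = 9 / 3 = 3.00

3.00


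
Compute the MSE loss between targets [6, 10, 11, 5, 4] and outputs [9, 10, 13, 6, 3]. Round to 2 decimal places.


Differences: [-3, 0, -2, -1, 1]
Squared errors: [9, 0, 4, 1, 1]
Sum of squared errors = 15
MSE = 15 / 5 = 3.00

3.00


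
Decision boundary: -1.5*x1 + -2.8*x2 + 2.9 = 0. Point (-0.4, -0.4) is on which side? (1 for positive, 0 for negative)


Compute -1.5 * -0.4 + -2.8 * -0.4 + 2.9
= 0.6 + 1.12 + 2.9
= 4.62
Since 4.62 >= 0, the point is on the positive side.

1


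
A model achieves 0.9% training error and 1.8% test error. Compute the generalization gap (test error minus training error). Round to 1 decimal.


Generalization gap = test_error - train_error
= 1.8 - 0.9
= 0.9%
A small gap suggests good generalization.

0.9


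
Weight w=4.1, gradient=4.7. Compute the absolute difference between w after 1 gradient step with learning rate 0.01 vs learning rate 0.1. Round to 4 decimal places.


With lr=0.01: w_new = 4.1 - 0.01 * 4.7 = 4.053
With lr=0.1: w_new = 4.1 - 0.1 * 4.7 = 3.63
Absolute difference = |4.053 - 3.63|
= 0.4230

0.4230


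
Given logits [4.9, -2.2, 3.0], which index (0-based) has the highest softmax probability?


Softmax is a monotonic transformation, so it preserves the argmax.
We need to find the index of the maximum logit.
Index 0: 4.9
Index 1: -2.2
Index 2: 3.0
Maximum logit = 4.9 at index 0

0


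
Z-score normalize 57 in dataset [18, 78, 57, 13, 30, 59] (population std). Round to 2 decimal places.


Mean = (18 + 78 + 57 + 13 + 30 + 59) / 6 = 42.5
Variance = sum((x_i - mean)^2) / n = 561.5833
Std = sqrt(561.5833) = 23.6977
Z = (x - mean) / std
= (57 - 42.5) / 23.6977
= 14.5 / 23.6977
= 0.61

0.61


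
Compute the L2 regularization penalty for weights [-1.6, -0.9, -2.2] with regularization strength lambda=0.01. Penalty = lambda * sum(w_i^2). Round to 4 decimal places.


Squaring each weight:
(-1.6)^2 = 2.56
(-0.9)^2 = 0.81
(-2.2)^2 = 4.84
Sum of squares = 8.21
Penalty = 0.01 * 8.21 = 0.0821

0.0821


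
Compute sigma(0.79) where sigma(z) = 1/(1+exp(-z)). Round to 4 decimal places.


sigmoid(z) = 1 / (1 + exp(-z))
exp(-(0.79)) = exp(-0.79) = 0.4538
1 + 0.4538 = 1.4538
1 / 1.4538 = 0.6878

0.6878


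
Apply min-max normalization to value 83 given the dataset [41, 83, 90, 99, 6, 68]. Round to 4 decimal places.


Min = 6, Max = 99
Range = 99 - 6 = 93
Scaled = (x - min) / (max - min)
= (83 - 6) / 93
= 77 / 93
= 0.8280

0.8280


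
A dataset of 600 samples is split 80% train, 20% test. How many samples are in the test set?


Train samples = 600 * 80% = 480
Test samples = 600 - 480
= 120

120


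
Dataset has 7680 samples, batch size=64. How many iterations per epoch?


Iterations per epoch = dataset_size / batch_size
= 7680 / 64
= 120

120


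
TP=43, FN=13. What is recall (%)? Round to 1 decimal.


Recall = TP / (TP + FN) * 100
= 43 / (43 + 13)
= 43 / 56
= 0.7679
= 76.8%

76.8


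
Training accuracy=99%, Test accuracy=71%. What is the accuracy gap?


Gap = train_accuracy - test_accuracy
= 99 - 71
= 28%
This large gap strongly indicates overfitting.

28


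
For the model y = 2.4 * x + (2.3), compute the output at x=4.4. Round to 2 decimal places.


y = 2.4 * 4.4 + (2.3)
= 10.56 + (2.3)
= 12.86

12.86


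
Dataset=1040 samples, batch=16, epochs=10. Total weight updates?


Iterations per epoch = 1040 / 16 = 65
Total updates = iterations_per_epoch * epochs
= 65 * 10
= 650

650


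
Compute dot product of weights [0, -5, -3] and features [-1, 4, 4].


Element-wise products:
0 * -1 = 0
-5 * 4 = -20
-3 * 4 = -12
Sum = 0 + -20 + -12
= -32

-32


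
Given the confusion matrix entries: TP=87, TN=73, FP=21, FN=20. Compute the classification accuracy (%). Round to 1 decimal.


Accuracy = (TP + TN) / (TP + TN + FP + FN) * 100
= (87 + 73) / (87 + 73 + 21 + 20)
= 160 / 201
= 0.796
= 79.6%

79.6


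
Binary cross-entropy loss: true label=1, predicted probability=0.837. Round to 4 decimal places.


For y=1: Loss = -log(p)
= -log(0.837)
= -(-0.1779)
= 0.1779

0.1779


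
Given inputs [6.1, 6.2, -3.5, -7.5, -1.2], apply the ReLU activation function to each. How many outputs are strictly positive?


ReLU(x) = max(0, x) for each element:
ReLU(6.1) = 6.1
ReLU(6.2) = 6.2
ReLU(-3.5) = 0
ReLU(-7.5) = 0
ReLU(-1.2) = 0
Active neurons (>0): 2

2


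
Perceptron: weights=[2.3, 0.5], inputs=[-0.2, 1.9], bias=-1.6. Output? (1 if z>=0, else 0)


z = w . x + b
= 2.3*-0.2 + 0.5*1.9 + -1.6
= -0.46 + 0.95 + -1.6
= 0.49 + -1.6
= -1.11
Since z = -1.11 < 0, output = 0

0


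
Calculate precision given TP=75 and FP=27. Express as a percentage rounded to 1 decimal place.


Precision = TP / (TP + FP) * 100
= 75 / (75 + 27)
= 75 / 102
= 0.7353
= 73.5%

73.5


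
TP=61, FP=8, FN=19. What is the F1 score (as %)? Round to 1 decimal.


Precision = TP / (TP + FP) = 61 / 69 = 0.8841
Recall = TP / (TP + FN) = 61 / 80 = 0.7625
F1 = 2 * P * R / (P + R)
= 2 * 0.8841 * 0.7625 / (0.8841 + 0.7625)
= 1.3482 / 1.6466
= 0.8188
As percentage: 81.9%

81.9


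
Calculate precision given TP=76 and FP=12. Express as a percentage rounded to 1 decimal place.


Precision = TP / (TP + FP) * 100
= 76 / (76 + 12)
= 76 / 88
= 0.8636
= 86.4%

86.4


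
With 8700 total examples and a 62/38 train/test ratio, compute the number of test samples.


Train samples = 8700 * 62% = 5394
Test samples = 8700 - 5394
= 3306

3306


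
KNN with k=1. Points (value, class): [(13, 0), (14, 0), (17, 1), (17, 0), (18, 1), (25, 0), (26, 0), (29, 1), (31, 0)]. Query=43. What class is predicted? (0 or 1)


Distances from query 43:
Point 31 (class 0): distance = 12
K=1 nearest neighbors: classes = [0]
Votes for class 1: 0 / 1
Majority vote => class 0

0


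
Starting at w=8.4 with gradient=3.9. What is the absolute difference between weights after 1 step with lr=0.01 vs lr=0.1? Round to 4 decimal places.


With lr=0.01: w_new = 8.4 - 0.01 * 3.9 = 8.361
With lr=0.1: w_new = 8.4 - 0.1 * 3.9 = 8.01
Absolute difference = |8.361 - 8.01|
= 0.3510

0.3510


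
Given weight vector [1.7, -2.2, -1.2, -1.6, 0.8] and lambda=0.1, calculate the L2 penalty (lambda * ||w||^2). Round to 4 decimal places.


Squaring each weight:
1.7^2 = 2.89
(-2.2)^2 = 4.84
(-1.2)^2 = 1.44
(-1.6)^2 = 2.56
0.8^2 = 0.64
Sum of squares = 12.37
Penalty = 0.1 * 12.37 = 1.2370

1.2370


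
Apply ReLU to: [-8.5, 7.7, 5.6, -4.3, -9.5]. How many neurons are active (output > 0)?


ReLU(x) = max(0, x) for each element:
ReLU(-8.5) = 0
ReLU(7.7) = 7.7
ReLU(5.6) = 5.6
ReLU(-4.3) = 0
ReLU(-9.5) = 0
Active neurons (>0): 2

2


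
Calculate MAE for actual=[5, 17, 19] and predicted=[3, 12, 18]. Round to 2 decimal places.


Absolute errors: [2, 5, 1]
Sum of absolute errors = 8
MAE = 8 / 3 = 2.67

2.67


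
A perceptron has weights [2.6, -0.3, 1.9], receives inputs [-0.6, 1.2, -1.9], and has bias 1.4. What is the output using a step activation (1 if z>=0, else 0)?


z = w . x + b
= 2.6*-0.6 + -0.3*1.2 + 1.9*-1.9 + 1.4
= -1.56 + -0.36 + -3.61 + 1.4
= -5.53 + 1.4
= -4.13
Since z = -4.13 < 0, output = 0

0


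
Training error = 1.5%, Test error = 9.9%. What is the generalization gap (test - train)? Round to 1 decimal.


Generalization gap = test_error - train_error
= 9.9 - 1.5
= 8.4%
A moderate gap.

8.4


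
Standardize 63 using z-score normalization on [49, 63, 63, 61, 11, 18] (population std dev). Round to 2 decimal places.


Mean = (49 + 63 + 63 + 61 + 11 + 18) / 6 = 44.1667
Variance = sum((x_i - mean)^2) / n = 466.8056
Std = sqrt(466.8056) = 21.6057
Z = (x - mean) / std
= (63 - 44.1667) / 21.6057
= 18.8333 / 21.6057
= 0.87

0.87


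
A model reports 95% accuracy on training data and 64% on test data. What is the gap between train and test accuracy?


Gap = train_accuracy - test_accuracy
= 95 - 64
= 31%
This large gap strongly indicates overfitting.

31


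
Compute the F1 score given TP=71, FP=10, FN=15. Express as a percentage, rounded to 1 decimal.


Precision = TP / (TP + FP) = 71 / 81 = 0.8765
Recall = TP / (TP + FN) = 71 / 86 = 0.8256
F1 = 2 * P * R / (P + R)
= 2 * 0.8765 * 0.8256 / (0.8765 + 0.8256)
= 1.4473 / 1.7021
= 0.8503
As percentage: 85.0%

85.0


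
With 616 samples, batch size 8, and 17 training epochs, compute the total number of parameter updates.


Iterations per epoch = 616 / 8 = 77
Total updates = iterations_per_epoch * epochs
= 77 * 17
= 1309

1309


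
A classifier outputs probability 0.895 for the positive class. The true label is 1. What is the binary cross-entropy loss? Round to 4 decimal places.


For y=1: Loss = -log(p)
= -log(0.895)
= -(-0.1109)
= 0.1109

0.1109


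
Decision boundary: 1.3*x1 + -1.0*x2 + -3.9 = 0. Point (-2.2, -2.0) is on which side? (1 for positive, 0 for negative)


Compute 1.3 * -2.2 + -1.0 * -2.0 + -3.9
= -2.86 + 2.0 + -3.9
= -4.76
Since -4.76 < 0, the point is on the negative side.

0


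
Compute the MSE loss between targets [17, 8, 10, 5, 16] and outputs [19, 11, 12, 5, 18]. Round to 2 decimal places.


Differences: [-2, -3, -2, 0, -2]
Squared errors: [4, 9, 4, 0, 4]
Sum of squared errors = 21
MSE = 21 / 5 = 4.20

4.20


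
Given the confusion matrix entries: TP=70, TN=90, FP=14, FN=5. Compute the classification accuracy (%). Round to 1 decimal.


Accuracy = (TP + TN) / (TP + TN + FP + FN) * 100
= (70 + 90) / (70 + 90 + 14 + 5)
= 160 / 179
= 0.8939
= 89.4%

89.4


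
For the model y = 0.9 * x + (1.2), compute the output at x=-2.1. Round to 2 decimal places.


y = 0.9 * -2.1 + (1.2)
= -1.89 + (1.2)
= -0.69

-0.69


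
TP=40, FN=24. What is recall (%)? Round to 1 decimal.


Recall = TP / (TP + FN) * 100
= 40 / (40 + 24)
= 40 / 64
= 0.625
= 62.5%

62.5


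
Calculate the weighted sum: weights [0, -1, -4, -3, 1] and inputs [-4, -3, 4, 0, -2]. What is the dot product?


Element-wise products:
0 * -4 = 0
-1 * -3 = 3
-4 * 4 = -16
-3 * 0 = 0
1 * -2 = -2
Sum = 0 + 3 + -16 + 0 + -2
= -15

-15


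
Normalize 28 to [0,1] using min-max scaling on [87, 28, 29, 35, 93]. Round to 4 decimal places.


Min = 28, Max = 93
Range = 93 - 28 = 65
Scaled = (x - min) / (max - min)
= (28 - 28) / 65
= 0 / 65
= 0.0000

0.0000


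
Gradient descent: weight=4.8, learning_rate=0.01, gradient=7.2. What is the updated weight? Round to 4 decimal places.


w_new = w_old - lr * gradient
= 4.8 - 0.01 * 7.2
= 4.8 - (0.072)
= 4.7280

4.7280
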